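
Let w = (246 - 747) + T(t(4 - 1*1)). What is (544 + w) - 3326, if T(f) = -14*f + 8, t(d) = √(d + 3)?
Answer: -3275 - 14*√6 ≈ -3309.3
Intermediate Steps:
t(d) = √(3 + d)
T(f) = 8 - 14*f
w = -493 - 14*√6 (w = (246 - 747) + (8 - 14*√(3 + (4 - 1*1))) = -501 + (8 - 14*√(3 + (4 - 1))) = -501 + (8 - 14*√(3 + 3)) = -501 + (8 - 14*√6) = -493 - 14*√6 ≈ -527.29)
(544 + w) - 3326 = (544 + (-493 - 14*√6)) - 3326 = (51 - 14*√6) - 3326 = -3275 - 14*√6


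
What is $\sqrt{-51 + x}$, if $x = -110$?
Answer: $i \sqrt{161} \approx 12.689 i$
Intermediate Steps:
$\sqrt{-51 + x} = \sqrt{-51 - 110} = \sqrt{-161} = i \sqrt{161}$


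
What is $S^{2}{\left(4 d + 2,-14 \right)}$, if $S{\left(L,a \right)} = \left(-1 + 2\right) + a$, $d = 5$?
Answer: $169$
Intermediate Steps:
$S{\left(L,a \right)} = 1 + a$
$S^{2}{\left(4 d + 2,-14 \right)} = \left(1 - 14\right)^{2} = \left(-13\right)^{2} = 169$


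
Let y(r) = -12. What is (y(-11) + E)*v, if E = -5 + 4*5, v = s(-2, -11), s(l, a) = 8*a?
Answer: -264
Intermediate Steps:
v = -88 (v = 8*(-11) = -88)
E = 15 (E = -5 + 20 = 15)
(y(-11) + E)*v = (-12 + 15)*(-88) = 3*(-88) = -264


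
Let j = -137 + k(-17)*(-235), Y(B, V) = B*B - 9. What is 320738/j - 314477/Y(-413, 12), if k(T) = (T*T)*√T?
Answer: (-21357705455*√17 + 54748156629*I)/(170560*(-137*I + 67915*√17)) ≈ -1.8444 + 1.1454*I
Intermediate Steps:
k(T) = T^(5/2) (k(T) = T²*√T = T^(5/2))
Y(B, V) = -9 + B² (Y(B, V) = B² - 9 = -9 + B²)
j = -137 - 67915*I*√17 (j = -137 + (-17)^(5/2)*(-235) = -137 + (289*I*√17)*(-235) = -137 - 67915*I*√17 ≈ -137.0 - 2.8002e+5*I)
320738/j - 314477/Y(-413, 12) = 320738/(-137 - 67915*I*√17) - 314477/(-9 + (-413)²) = 320738/(-137 - 67915*I*√17) - 314477/(-9 + 170569) = 320738/(-137 - 67915*I*√17) - 314477/170560 = -314477/170560 + 320738/(-137 - 67915*I*√17)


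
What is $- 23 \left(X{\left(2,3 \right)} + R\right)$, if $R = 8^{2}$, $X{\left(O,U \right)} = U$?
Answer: $-1541$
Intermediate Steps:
$R = 64$
$- 23 \left(X{\left(2,3 \right)} + R\right) = - 23 \left(3 + 64\right) = \left(-23\right) 67 = -1541$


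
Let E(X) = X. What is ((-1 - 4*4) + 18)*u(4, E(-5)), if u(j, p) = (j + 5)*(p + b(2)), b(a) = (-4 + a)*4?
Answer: -117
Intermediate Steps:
b(a) = -16 + 4*a
u(j, p) = (-8 + p)*(5 + j) (u(j, p) = (j + 5)*(p + (-16 + 4*2)) = (5 + j)*(p + (-16 + 8)) = (5 + j)*(p - 8) = (5 + j)*(-8 + p) = (-8 + p)*(5 + j))
((-1 - 4*4) + 18)*u(4, E(-5)) = ((-1 - 4*4) + 18)*(-40 - 8*4 + 5*(-5) + 4*(-5)) = ((-1 - 16) + 18)*(-40 - 32 - 25 - 20) = (-17 + 18)*(-117) = 1*(-117) = -117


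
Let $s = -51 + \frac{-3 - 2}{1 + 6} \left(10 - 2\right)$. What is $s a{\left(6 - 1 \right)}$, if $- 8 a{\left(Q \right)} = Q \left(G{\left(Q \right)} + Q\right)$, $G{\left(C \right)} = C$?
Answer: $\frac{9925}{28} \approx 354.46$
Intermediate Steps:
$a{\left(Q \right)} = - \frac{Q^{2}}{4}$ ($a{\left(Q \right)} = - \frac{Q \left(Q + Q\right)}{8} = - \frac{Q 2 Q}{8} = - \frac{2 Q^{2}}{8} = - \frac{Q^{2}}{4}$)
$s = - \frac{397}{7}$ ($s = -51 + - \frac{5}{7} \cdot 8 = -51 + \left(-5\right) \frac{1}{7} \cdot 8 = -51 - \frac{40}{7} = - \frac{397}{7} \approx -56.714$)
$s a{\left(6 - 1 \right)} = - \frac{397 \left(- \frac{\left(6 - 1\right)^{2}}{4}\right)}{7} = - \frac{397 \left(- \frac{5^{2}}{4}\right)}{7} = - \frac{397 \left(\left(- \frac{1}{4}\right) 25\right)}{7} = \left(- \frac{397}{7}\right) \left(- \frac{25}{4}\right) = \frac{9925}{28}$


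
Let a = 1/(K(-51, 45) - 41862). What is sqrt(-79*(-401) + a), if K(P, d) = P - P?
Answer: sqrt(55515136285014)/41862 ≈ 177.99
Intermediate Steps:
K(P, d) = 0
a = -1/41862 (a = 1/(0 - 41862) = 1/(-41862) = -1/41862 ≈ -2.3888e-5)
sqrt(-79*(-401) + a) = sqrt(-79*(-401) - 1/41862) = sqrt(31679 - 1/41862) = sqrt(1326146297/41862) = sqrt(55515136285014)/41862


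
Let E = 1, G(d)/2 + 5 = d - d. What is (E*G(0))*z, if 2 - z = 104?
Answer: 1020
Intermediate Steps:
z = -102 (z = 2 - 1*104 = 2 - 104 = -102)
G(d) = -10 (G(d) = -10 + 2*(d - d) = -10 + 2*0 = -10 + 0 = -10)
(E*G(0))*z = (1*(-10))*(-102) = -10*(-102) = 1020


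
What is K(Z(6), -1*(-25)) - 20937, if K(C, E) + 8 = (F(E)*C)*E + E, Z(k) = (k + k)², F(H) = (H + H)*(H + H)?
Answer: 8979080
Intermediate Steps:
F(H) = 4*H² (F(H) = (2*H)*(2*H) = 4*H²)
Z(k) = 4*k² (Z(k) = (2*k)² = 4*k²)
K(C, E) = -8 + E + 4*C*E³ (K(C, E) = -8 + (((4*E²)*C)*E + E) = -8 + ((4*C*E²)*E + E) = -8 + (4*C*E³ + E) = -8 + (E + 4*C*E³) = -8 + E + 4*C*E³)
K(Z(6), -1*(-25)) - 20937 = (-8 - 1*(-25) + 4*(4*6²)*(-1*(-25))³) - 20937 = (-8 + 25 + 4*(4*36)*25³) - 20937 = (-8 + 25 + 4*144*15625) - 20937 = (-8 + 25 + 9000000) - 20937 = 9000017 - 20937 = 8979080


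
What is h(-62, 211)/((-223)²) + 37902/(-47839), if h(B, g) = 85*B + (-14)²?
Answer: -2127563644/2378985631 ≈ -0.89432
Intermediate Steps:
h(B, g) = 196 + 85*B (h(B, g) = 85*B + 196 = 196 + 85*B)
h(-62, 211)/((-223)²) + 37902/(-47839) = (196 + 85*(-62))/((-223)²) + 37902/(-47839) = (196 - 5270)/49729 + 37902*(-1/47839) = -5074*1/49729 - 37902/47839 = -5074/49729 - 37902/47839 = -2127563644/2378985631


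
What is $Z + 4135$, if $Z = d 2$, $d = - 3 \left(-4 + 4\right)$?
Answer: $4135$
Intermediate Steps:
$d = 0$ ($d = \left(-3\right) 0 = 0$)
$Z = 0$ ($Z = 0 \cdot 2 = 0$)
$Z + 4135 = 0 + 4135 = 4135$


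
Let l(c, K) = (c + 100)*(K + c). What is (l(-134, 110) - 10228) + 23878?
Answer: 14466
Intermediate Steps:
l(c, K) = (100 + c)*(K + c)
(l(-134, 110) - 10228) + 23878 = (((-134)² + 100*110 + 100*(-134) + 110*(-134)) - 10228) + 23878 = ((17956 + 11000 - 13400 - 14740) - 10228) + 23878 = (816 - 10228) + 23878 = -9412 + 23878 = 14466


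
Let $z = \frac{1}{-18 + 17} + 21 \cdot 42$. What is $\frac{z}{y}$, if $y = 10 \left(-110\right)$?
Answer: $- \frac{881}{1100} \approx -0.80091$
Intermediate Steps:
$y = -1100$
$z = 881$ ($z = \frac{1}{-1} + 882 = -1 + 882 = 881$)
$\frac{z}{y} = \frac{881}{-1100} = 881 \left(- \frac{1}{1100}\right) = - \frac{881}{1100}$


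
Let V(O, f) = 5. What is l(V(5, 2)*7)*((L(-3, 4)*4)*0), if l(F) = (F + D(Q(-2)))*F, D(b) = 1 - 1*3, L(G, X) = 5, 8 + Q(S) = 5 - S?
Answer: 0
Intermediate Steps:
Q(S) = -3 - S (Q(S) = -8 + (5 - S) = -3 - S)
D(b) = -2 (D(b) = 1 - 3 = -2)
l(F) = F*(-2 + F) (l(F) = (F - 2)*F = (-2 + F)*F = F*(-2 + F))
l(V(5, 2)*7)*((L(-3, 4)*4)*0) = ((5*7)*(-2 + 5*7))*((5*4)*0) = (35*(-2 + 35))*(20*0) = (35*33)*0 = 1155*0 = 0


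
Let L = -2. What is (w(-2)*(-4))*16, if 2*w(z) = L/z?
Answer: -32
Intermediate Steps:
w(z) = -1/z (w(z) = (-2/z)/2 = -1/z)
(w(-2)*(-4))*16 = (-1/(-2)*(-4))*16 = (-1*(-½)*(-4))*16 = ((½)*(-4))*16 = -2*16 = -32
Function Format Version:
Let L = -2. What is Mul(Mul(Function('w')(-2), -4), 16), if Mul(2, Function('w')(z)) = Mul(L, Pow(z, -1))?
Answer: -32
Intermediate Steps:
Function('w')(z) = Mul(-1, Pow(z, -1)) (Function('w')(z) = Mul(Rational(1, 2), Mul(-2, Pow(z, -1))) = Mul(-1, Pow(z, -1)))
Mul(Mul(Function('w')(-2), -4), 16) = Mul(Mul(Mul(-1, Pow(-2, -1)), -4), 16) = Mul(Mul(Mul(-1, Rational(-1, 2)), -4), 16) = Mul(Mul(Rational(1, 2), -4), 16) = Mul(-2, 16) = -32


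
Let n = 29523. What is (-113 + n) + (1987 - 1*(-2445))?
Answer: 33842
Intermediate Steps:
(-113 + n) + (1987 - 1*(-2445)) = (-113 + 29523) + (1987 - 1*(-2445)) = 29410 + (1987 + 2445) = 29410 + 4432 = 33842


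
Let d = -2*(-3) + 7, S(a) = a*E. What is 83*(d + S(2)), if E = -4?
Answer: 415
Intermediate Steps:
S(a) = -4*a (S(a) = a*(-4) = -4*a)
d = 13 (d = 6 + 7 = 13)
83*(d + S(2)) = 83*(13 - 4*2) = 83*(13 - 8) = 83*5 = 415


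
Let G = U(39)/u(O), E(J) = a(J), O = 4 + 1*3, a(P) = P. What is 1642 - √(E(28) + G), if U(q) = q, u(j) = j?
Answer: 1642 - √1645/7 ≈ 1636.2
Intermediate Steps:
O = 7 (O = 4 + 3 = 7)
E(J) = J
G = 39/7 ≈ 5.5714
1642 - √(E(28) + G) = 1642 - √(28 + 39/7) = 1642 - √(235/7) = 1642 - √1645/7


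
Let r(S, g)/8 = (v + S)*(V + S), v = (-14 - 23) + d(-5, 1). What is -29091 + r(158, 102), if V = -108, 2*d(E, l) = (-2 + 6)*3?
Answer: 21709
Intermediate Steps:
d(E, l) = 6 (d(E, l) = ((-2 + 6)*3)/2 = (4*3)/2 = (1/2)*12 = 6)
v = -31 (v = (-14 - 23) + 6 = -37 + 6 = -31)
r(S, g) = 8*(-108 + S)*(-31 + S) (r(S, g) = 8*((-31 + S)*(-108 + S)) = 8*((-108 + S)*(-31 + S)) = 8*(-108 + S)*(-31 + S))
-29091 + r(158, 102) = -29091 + (26784 - 1112*158 + 8*158**2) = -29091 + (26784 - 175696 + 8*24964) = -29091 + (26784 - 175696 + 199712) = -29091 + 50800 = 21709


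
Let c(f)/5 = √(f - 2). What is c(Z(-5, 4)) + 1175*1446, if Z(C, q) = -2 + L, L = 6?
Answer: 1699050 + 5*√2 ≈ 1.6991e+6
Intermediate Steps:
Z(C, q) = 4 (Z(C, q) = -2 + 6 = 4)
c(f) = 5*√(-2 + f) (c(f) = 5*√(f - 2) = 5*√(-2 + f))
c(Z(-5, 4)) + 1175*1446 = 5*√(-2 + 4) + 1175*1446 = 5*√2 + 1699050 = 1699050 + 5*√2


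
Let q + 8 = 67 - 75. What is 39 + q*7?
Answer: -73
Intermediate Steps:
q = -16 (q = -8 + (67 - 75) = -8 - 8 = -16)
39 + q*7 = 39 - 16*7 = 39 - 112 = -73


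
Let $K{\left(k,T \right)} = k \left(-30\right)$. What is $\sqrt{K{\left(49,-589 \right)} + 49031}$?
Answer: $\sqrt{47561} \approx 218.08$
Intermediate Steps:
$K{\left(k,T \right)} = - 30 k$
$\sqrt{K{\left(49,-589 \right)} + 49031} = \sqrt{\left(-30\right) 49 + 49031} = \sqrt{-1470 + 49031} = \sqrt{47561}$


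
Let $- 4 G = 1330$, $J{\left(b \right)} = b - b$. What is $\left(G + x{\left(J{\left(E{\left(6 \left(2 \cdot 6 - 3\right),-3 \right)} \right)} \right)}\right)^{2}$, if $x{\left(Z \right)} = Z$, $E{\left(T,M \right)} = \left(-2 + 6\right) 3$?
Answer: $\frac{442225}{4} \approx 1.1056 \cdot 10^{5}$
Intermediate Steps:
$E{\left(T,M \right)} = 12$ ($E{\left(T,M \right)} = 4 \cdot 3 = 12$)
$J{\left(b \right)} = 0$
$G = - \frac{665}{2}$ ($G = \left(- \frac{1}{4}\right) 1330 = - \frac{665}{2} \approx -332.5$)
$\left(G + x{\left(J{\left(E{\left(6 \left(2 \cdot 6 - 3\right),-3 \right)} \right)} \right)}\right)^{2} = \left(- \frac{665}{2} + 0\right)^{2} = \left(- \frac{665}{2}\right)^{2} = \frac{442225}{4}$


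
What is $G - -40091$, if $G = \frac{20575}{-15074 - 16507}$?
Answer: $\frac{1266093296}{31581} \approx 40090.0$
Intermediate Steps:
$G = - \frac{20575}{31581}$ ($G = \frac{20575}{-15074 - 16507} = \frac{20575}{-31581} = 20575 \left(- \frac{1}{31581}\right) = - \frac{20575}{31581} \approx -0.6515$)
$G - -40091 = - \frac{20575}{31581} - -40091 = - \frac{20575}{31581} + 40091 = \frac{1266093296}{31581}$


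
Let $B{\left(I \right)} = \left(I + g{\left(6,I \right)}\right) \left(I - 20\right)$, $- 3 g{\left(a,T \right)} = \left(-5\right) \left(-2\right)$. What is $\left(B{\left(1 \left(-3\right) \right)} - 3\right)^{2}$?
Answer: $\frac{183184}{9} \approx 20354.0$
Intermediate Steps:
$g{\left(a,T \right)} = - \frac{10}{3}$ ($g{\left(a,T \right)} = - \frac{\left(-5\right) \left(-2\right)}{3} = \left(- \frac{1}{3}\right) 10 = - \frac{10}{3}$)
$B{\left(I \right)} = \left(-20 + I\right) \left(- \frac{10}{3} + I\right)$ ($B{\left(I \right)} = \left(I - \frac{10}{3}\right) \left(I - 20\right) = \left(- \frac{10}{3} + I\right) \left(-20 + I\right) = \left(-20 + I\right) \left(- \frac{10}{3} + I\right)$)
$\left(B{\left(1 \left(-3\right) \right)} - 3\right)^{2} = \left(\left(\frac{200}{3} + \left(1 \left(-3\right)\right)^{2} - \frac{70 \cdot 1 \left(-3\right)}{3}\right) - 3\right)^{2} = \left(\left(\frac{200}{3} + \left(-3\right)^{2} - -70\right) - 3\right)^{2} = \left(\left(\frac{200}{3} + 9 + 70\right) - 3\right)^{2} = \left(\frac{437}{3} - 3\right)^{2} = \left(\frac{428}{3}\right)^{2} = \frac{183184}{9}$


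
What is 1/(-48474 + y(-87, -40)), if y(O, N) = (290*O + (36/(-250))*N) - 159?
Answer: -25/1846431 ≈ -1.3540e-5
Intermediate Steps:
y(O, N) = -159 + 290*O - 18*N/125 (y(O, N) = (290*O + (36*(-1/250))*N) - 159 = (290*O - 18*N/125) - 159 = -159 + 290*O - 18*N/125)
1/(-48474 + y(-87, -40)) = 1/(-48474 + (-159 + 290*(-87) - 18/125*(-40))) = 1/(-48474 + (-159 - 25230 + 144/25)) = 1/(-48474 - 634581/25) = 1/(-1846431/25) = -25/1846431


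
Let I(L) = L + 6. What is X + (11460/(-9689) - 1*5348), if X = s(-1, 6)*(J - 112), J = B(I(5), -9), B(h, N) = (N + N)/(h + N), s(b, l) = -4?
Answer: -47138756/9689 ≈ -4865.2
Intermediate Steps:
I(L) = 6 + L
B(h, N) = 2*N/(N + h) (B(h, N) = (2*N)/(N + h) = 2*N/(N + h))
J = -9 (J = 2*(-9)/(-9 + (6 + 5)) = 2*(-9)/(-9 + 11) = 2*(-9)/2 = 2*(-9)*(1/2) = -9)
X = 484 (X = -4*(-9 - 112) = -4*(-121) = 484)
X + (11460/(-9689) - 1*5348) = 484 + (11460/(-9689) - 1*5348) = 484 + (11460*(-1/9689) - 5348) = 484 + (-11460/9689 - 5348) = 484 - 51828232/9689 = -47138756/9689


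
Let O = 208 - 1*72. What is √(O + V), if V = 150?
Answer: √286 ≈ 16.912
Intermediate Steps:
O = 136 (O = 208 - 72 = 136)
√(O + V) = √(136 + 150) = √286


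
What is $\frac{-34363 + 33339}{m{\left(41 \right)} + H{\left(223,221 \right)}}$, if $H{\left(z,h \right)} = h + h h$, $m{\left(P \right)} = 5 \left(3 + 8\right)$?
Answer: $- \frac{1024}{49117} \approx -0.020848$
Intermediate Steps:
$m{\left(P \right)} = 55$ ($m{\left(P \right)} = 5 \cdot 11 = 55$)
$H{\left(z,h \right)} = h + h^{2}$
$\frac{-34363 + 33339}{m{\left(41 \right)} + H{\left(223,221 \right)}} = \frac{-34363 + 33339}{55 + 221 \left(1 + 221\right)} = - \frac{1024}{55 + 221 \cdot 222} = - \frac{1024}{55 + 49062} = - \frac{1024}{49117}$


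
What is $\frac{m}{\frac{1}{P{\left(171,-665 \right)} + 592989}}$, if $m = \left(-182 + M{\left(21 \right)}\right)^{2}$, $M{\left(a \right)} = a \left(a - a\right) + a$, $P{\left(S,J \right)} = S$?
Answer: $15375300360$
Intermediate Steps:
$M{\left(a \right)} = a$ ($M{\left(a \right)} = a 0 + a = 0 + a = a$)
$m = 25921$ ($m = \left(-182 + 21\right)^{2} = \left(-161\right)^{2} = 25921$)
$\frac{m}{\frac{1}{P{\left(171,-665 \right)} + 592989}} = \frac{25921}{\frac{1}{171 + 592989}} = \frac{25921}{\frac{1}{593160}} = 25921 \frac{1}{\frac{1}{593160}} = 25921 \cdot 593160 = 15375300360$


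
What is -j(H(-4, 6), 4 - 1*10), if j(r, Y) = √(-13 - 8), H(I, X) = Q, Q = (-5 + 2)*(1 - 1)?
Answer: -I*√21 ≈ -4.5826*I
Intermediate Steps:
Q = 0 (Q = -3*0 = 0)
H(I, X) = 0
j(r, Y) = I*√21 (j(r, Y) = √(-21) = I*√21)
-j(H(-4, 6), 4 - 1*10) = -I*√21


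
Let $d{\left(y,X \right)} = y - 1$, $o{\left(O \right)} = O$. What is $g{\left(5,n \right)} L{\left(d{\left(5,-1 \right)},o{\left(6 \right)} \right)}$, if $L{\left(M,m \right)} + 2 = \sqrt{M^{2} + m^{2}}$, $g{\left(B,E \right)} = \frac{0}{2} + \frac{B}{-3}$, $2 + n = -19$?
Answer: $\frac{10}{3} - \frac{10 \sqrt{13}}{3} \approx -8.6852$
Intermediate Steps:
$n = -21$ ($n = -2 - 19 = -21$)
$g{\left(B,E \right)} = - \frac{B}{3}$ ($g{\left(B,E \right)} = 0 \cdot \frac{1}{2} + B \left(- \frac{1}{3}\right) = 0 - \frac{B}{3} = - \frac{B}{3}$)
$d{\left(y,X \right)} = -1 + y$
$L{\left(M,m \right)} = -2 + \sqrt{M^{2} + m^{2}}$
$g{\left(5,n \right)} L{\left(d{\left(5,-1 \right)},o{\left(6 \right)} \right)} = \left(- \frac{1}{3}\right) 5 \left(-2 + \sqrt{\left(-1 + 5\right)^{2} + 6^{2}}\right) = - \frac{5 \left(-2 + \sqrt{4^{2} + 36}\right)}{3} = - \frac{5 \left(-2 + \sqrt{16 + 36}\right)}{3} = - \frac{5 \left(-2 + \sqrt{52}\right)}{3} = - \frac{5 \left(-2 + 2 \sqrt{13}\right)}{3} = \frac{10}{3} - \frac{10 \sqrt{13}}{3}$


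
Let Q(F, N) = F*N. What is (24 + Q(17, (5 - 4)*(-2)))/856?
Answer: -5/428 ≈ -0.011682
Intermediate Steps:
(24 + Q(17, (5 - 4)*(-2)))/856 = (24 + 17*((5 - 4)*(-2)))/856 = (24 + 17*(1*(-2)))*(1/856) = (24 + 17*(-2))*(1/856) = (24 - 34)*(1/856) = -10*1/856 = -5/428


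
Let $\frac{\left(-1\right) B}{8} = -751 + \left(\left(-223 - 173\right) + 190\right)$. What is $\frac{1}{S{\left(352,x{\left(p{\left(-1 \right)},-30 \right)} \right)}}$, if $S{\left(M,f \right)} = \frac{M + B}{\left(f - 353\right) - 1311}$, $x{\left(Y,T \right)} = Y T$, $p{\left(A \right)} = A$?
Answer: $- \frac{817}{4004} \approx -0.20405$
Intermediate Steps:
$B = 7656$ ($B = - 8 \left(-751 + \left(\left(-223 - 173\right) + 190\right)\right) = - 8 \left(-751 + \left(-396 + 190\right)\right) = - 8 \left(-751 - 206\right) = \left(-8\right) \left(-957\right) = 7656$)
$x{\left(Y,T \right)} = T Y$
$S{\left(M,f \right)} = \frac{7656 + M}{-1664 + f}$ ($S{\left(M,f \right)} = \frac{M + 7656}{\left(f - 353\right) - 1311} = \frac{7656 + M}{\left(-353 + f\right) - 1311} = \frac{7656 + M}{-1664 + f}$)
$\frac{1}{S{\left(352,x{\left(p{\left(-1 \right)},-30 \right)} \right)}} = \frac{1}{\frac{1}{-1664 - -30} \left(7656 + 352\right)} = \frac{1}{\frac{1}{-1664 + 30} \cdot 8008} = \frac{1}{\frac{1}{-1634} \cdot 8008} = \frac{1}{\left(- \frac{1}{1634}\right) 8008} = \frac{1}{- \frac{4004}{817}} = - \frac{817}{4004}$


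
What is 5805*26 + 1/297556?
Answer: 44910127081/297556 ≈ 1.5093e+5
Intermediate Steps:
5805*26 + 1/297556 = 150930 + 1/297556 = 44910127081/297556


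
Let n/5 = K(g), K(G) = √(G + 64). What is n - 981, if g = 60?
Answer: -981 + 10*√31 ≈ -925.32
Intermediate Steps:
K(G) = √(64 + G)
n = 10*√31 (n = 5*√(64 + 60) = 5*√124 = 5*(2*√31) = 10*√31 ≈ 55.678)
n - 981 = 10*√31 - 981 = -981 + 10*√31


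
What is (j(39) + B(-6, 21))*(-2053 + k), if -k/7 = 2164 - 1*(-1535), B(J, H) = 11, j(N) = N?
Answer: -1397300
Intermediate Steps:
k = -25893 (k = -7*(2164 - 1*(-1535)) = -7*(2164 + 1535) = -7*3699 = -25893)
(j(39) + B(-6, 21))*(-2053 + k) = (39 + 11)*(-2053 - 25893) = 50*(-27946) = -1397300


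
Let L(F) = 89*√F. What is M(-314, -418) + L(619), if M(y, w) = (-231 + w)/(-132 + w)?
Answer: 59/50 + 89*√619 ≈ 2215.5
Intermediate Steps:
M(y, w) = (-231 + w)/(-132 + w)
M(-314, -418) + L(619) = (-231 - 418)/(-132 - 418) + 89*√619 = -649/(-550) + 89*√619 = -1/550*(-649) + 89*√619 = 59/50 + 89*√619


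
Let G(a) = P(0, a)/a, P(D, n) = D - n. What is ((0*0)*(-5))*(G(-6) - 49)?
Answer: 0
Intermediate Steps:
G(a) = -1 (G(a) = (0 - a)/a = (-a)/a = -1)
((0*0)*(-5))*(G(-6) - 49) = ((0*0)*(-5))*(-1 - 49) = (0*(-5))*(-50) = 0*(-50) = 0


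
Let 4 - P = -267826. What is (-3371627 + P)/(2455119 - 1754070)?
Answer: -1034599/233683 ≈ -4.4274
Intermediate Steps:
P = 267830 (P = 4 - 1*(-267826) = 4 + 267826 = 267830)
(-3371627 + P)/(2455119 - 1754070) = (-3371627 + 267830)/(2455119 - 1754070) = -3103797/701049 = -3103797*1/701049 = -1034599/233683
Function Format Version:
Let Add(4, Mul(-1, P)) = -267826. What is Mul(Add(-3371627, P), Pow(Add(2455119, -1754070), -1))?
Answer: Rational(-1034599, 233683) ≈ -4.4274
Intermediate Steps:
P = 267830 (P = Add(4, Mul(-1, -267826)) = Add(4, 267826) = 267830)
Mul(Add(-3371627, P), Pow(Add(2455119, -1754070), -1)) = Mul(Add(-3371627, 267830), Pow(Add(2455119, -1754070), -1)) = Mul(-3103797, Pow(701049, -1)) = Mul(-3103797, Rational(1, 701049)) = Rational(-1034599, 233683)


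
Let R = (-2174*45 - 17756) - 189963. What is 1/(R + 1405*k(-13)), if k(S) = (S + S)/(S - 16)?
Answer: -29/8824391 ≈ -3.2863e-6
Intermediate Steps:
k(S) = 2*S/(-16 + S) (k(S) = (2*S)/(-16 + S) = 2*S/(-16 + S))
R = -305549 (R = (-97830 - 17756) - 189963 = -115586 - 189963 = -305549)
1/(R + 1405*k(-13)) = 1/(-305549 + 1405*(2*(-13)/(-16 - 13))) = 1/(-305549 + 1405*(2*(-13)/(-29))) = 1/(-305549 + 1405*(2*(-13)*(-1/29))) = 1/(-305549 + 1405*(26/29)) = 1/(-305549 + 36530/29) = 1/(-8824391/29) = -29/8824391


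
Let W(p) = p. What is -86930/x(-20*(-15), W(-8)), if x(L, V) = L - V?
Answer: -43465/154 ≈ -282.24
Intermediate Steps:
-86930/x(-20*(-15), W(-8)) = -86930/(-20*(-15) - 1*(-8)) = -86930/(300 + 8) = -86930/308 = -86930*1/308 = -43465/154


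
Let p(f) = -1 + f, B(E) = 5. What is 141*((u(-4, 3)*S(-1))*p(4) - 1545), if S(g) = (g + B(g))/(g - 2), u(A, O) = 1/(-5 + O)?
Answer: -217563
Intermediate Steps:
S(g) = (5 + g)/(-2 + g) (S(g) = (g + 5)/(g - 2) = (5 + g)/(-2 + g))
141*((u(-4, 3)*S(-1))*p(4) - 1545) = 141*((((5 - 1)/(-2 - 1))/(-5 + 3))*(-1 + 4) - 1545) = 141*(((4/(-3))/(-2))*3 - 1545) = 141*(-(-1)*4/6*3 - 1545) = 141*(-½*(-4/3)*3 - 1545) = 141*((⅔)*3 - 1545) = 141*(2 - 1545) = 141*(-1543) = -217563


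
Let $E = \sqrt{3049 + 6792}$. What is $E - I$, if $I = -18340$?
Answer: $18340 + \sqrt{9841} \approx 18439.0$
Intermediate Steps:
$E = \sqrt{9841} \approx 99.202$
$E - I = \sqrt{9841} - -18340 = \sqrt{9841} + 18340 = 18340 + \sqrt{9841}$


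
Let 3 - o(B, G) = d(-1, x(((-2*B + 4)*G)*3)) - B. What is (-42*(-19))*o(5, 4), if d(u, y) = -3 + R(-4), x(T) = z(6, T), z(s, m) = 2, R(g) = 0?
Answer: 8778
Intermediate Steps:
x(T) = 2
d(u, y) = -3 (d(u, y) = -3 + 0 = -3)
o(B, G) = 6 + B (o(B, G) = 3 - (-3 - B) = 3 + (3 + B) = 6 + B)
(-42*(-19))*o(5, 4) = (-42*(-19))*(6 + 5) = 798*11 = 8778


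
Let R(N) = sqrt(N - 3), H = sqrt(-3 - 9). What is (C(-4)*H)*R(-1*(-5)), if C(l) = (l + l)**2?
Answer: 128*I*sqrt(6) ≈ 313.53*I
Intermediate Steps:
C(l) = 4*l**2 (C(l) = (2*l)**2 = 4*l**2)
H = 2*I*sqrt(3) (H = sqrt(-12) = 2*I*sqrt(3) ≈ 3.4641*I)
R(N) = sqrt(-3 + N)
(C(-4)*H)*R(-1*(-5)) = ((4*(-4)**2)*(2*I*sqrt(3)))*sqrt(-3 - 1*(-5)) = ((4*16)*(2*I*sqrt(3)))*sqrt(-3 + 5) = (64*(2*I*sqrt(3)))*sqrt(2) = (128*I*sqrt(3))*sqrt(2) = 128*I*sqrt(6)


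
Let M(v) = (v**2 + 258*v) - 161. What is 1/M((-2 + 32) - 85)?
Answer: -1/11326 ≈ -8.8292e-5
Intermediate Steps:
M(v) = -161 + v**2 + 258*v
1/M((-2 + 32) - 85) = 1/(-161 + ((-2 + 32) - 85)**2 + 258*((-2 + 32) - 85)) = 1/(-161 + (30 - 85)**2 + 258*(30 - 85)) = 1/(-161 + (-55)**2 + 258*(-55)) = 1/(-161 + 3025 - 14190) = 1/(-11326) = -1/11326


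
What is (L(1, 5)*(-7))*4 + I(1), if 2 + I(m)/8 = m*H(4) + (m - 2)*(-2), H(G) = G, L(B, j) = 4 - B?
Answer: -52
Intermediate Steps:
I(m) = 16 + 16*m (I(m) = -16 + 8*(m*4 + (m - 2)*(-2)) = -16 + 8*(4*m + (-2 + m)*(-2)) = -16 + 8*(4*m + (4 - 2*m)) = -16 + 8*(4 + 2*m) = -16 + (32 + 16*m) = 16 + 16*m)
(L(1, 5)*(-7))*4 + I(1) = ((4 - 1*1)*(-7))*4 + (16 + 16*1) = ((4 - 1)*(-7))*4 + (16 + 16) = (3*(-7))*4 + 32 = -21*4 + 32 = -84 + 32 = -52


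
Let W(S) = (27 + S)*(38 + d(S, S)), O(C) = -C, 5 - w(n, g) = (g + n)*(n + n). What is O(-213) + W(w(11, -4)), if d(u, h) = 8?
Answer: -5399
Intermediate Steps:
w(n, g) = 5 - 2*n*(g + n) (w(n, g) = 5 - (g + n)*(n + n) = 5 - (g + n)*2*n = 5 - 2*n*(g + n))
W(S) = 1242 + 46*S (W(S) = (27 + S)*(38 + 8) = (27 + S)*46 = 1242 + 46*S)
O(-213) + W(w(11, -4)) = -1*(-213) + (1242 + 46*(5 - 2*11² - 2*(-4)*11)) = 213 + (1242 + 46*(5 - 2*121 + 88)) = 213 + (1242 + 46*(5 - 242 + 88)) = 213 + (1242 + 46*(-149)) = 213 + (1242 - 6854) = 213 - 5612 = -5399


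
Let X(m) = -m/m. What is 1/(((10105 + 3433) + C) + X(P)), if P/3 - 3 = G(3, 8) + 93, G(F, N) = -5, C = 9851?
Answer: 1/23388 ≈ 4.2757e-5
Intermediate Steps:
P = 273 (P = 9 + 3*(-5 + 93) = 9 + 3*88 = 9 + 264 = 273)
X(m) = -1 (X(m) = -1*1 = -1)
1/(((10105 + 3433) + C) + X(P)) = 1/(((10105 + 3433) + 9851) - 1) = 1/((13538 + 9851) - 1) = 1/(23389 - 1) = 1/23388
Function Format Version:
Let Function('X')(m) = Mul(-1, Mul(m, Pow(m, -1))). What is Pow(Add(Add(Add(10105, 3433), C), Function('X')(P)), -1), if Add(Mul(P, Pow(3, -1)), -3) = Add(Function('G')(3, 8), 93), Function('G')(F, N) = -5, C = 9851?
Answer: Rational(1, 23388) ≈ 4.2757e-5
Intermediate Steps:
P = 273 (P = Add(9, Mul(3, Add(-5, 93))) = Add(9, Mul(3, 88)) = Add(9, 264) = 273)
Function('X')(m) = -1 (Function('X')(m) = Mul(-1, 1) = -1)
Pow(Add(Add(Add(10105, 3433), C), Function('X')(P)), -1) = Pow(Add(Add(Add(10105, 3433), 9851), -1), -1) = Pow(Add(Add(13538, 9851), -1), -1) = Pow(Add(23389, -1), -1) = Pow(23388, -1) = Rational(1, 23388)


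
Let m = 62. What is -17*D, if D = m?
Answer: -1054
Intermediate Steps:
D = 62
-17*D = -17*62 = -1054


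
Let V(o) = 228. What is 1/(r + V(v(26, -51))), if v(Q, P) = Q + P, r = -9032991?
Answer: -1/9032763 ≈ -1.1071e-7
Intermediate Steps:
v(Q, P) = P + Q
1/(r + V(v(26, -51))) = 1/(-9032991 + 228) = 1/(-9032763) = -1/9032763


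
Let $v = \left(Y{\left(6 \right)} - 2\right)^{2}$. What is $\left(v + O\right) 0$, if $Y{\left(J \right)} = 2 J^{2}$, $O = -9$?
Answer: $0$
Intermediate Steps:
$v = 4900$ ($v = \left(2 \cdot 6^{2} - 2\right)^{2} = \left(2 \cdot 36 - 2\right)^{2} = \left(72 - 2\right)^{2} = 70^{2} = 4900$)
$\left(v + O\right) 0 = \left(4900 - 9\right) 0 = 4891 \cdot 0 = 0$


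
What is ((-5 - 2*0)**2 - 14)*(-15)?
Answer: -165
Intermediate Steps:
((-5 - 2*0)**2 - 14)*(-15) = ((-5 + 0)**2 - 14)*(-15) = ((-5)**2 - 14)*(-15) = (25 - 14)*(-15) = 11*(-15) = -165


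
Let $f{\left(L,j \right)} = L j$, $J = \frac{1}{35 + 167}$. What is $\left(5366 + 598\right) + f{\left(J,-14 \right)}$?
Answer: $\frac{602357}{101} \approx 5963.9$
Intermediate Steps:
$J = \frac{1}{202} \approx 0.0049505$
$\left(5366 + 598\right) + f{\left(J,-14 \right)} = \left(5366 + 598\right) + \frac{1}{202} \left(-14\right) = 5964 - \frac{7}{101} = \frac{602357}{101}$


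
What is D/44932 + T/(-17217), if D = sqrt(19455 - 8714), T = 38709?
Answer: -4301/1913 + sqrt(10741)/44932 ≈ -2.2460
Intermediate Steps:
D = sqrt(10741) ≈ 103.64
D/44932 + T/(-17217) = sqrt(10741)/44932 + 38709/(-17217) = sqrt(10741)*(1/44932) + 38709*(-1/17217) = sqrt(10741)/44932 - 4301/1913 = -4301/1913 + sqrt(10741)/44932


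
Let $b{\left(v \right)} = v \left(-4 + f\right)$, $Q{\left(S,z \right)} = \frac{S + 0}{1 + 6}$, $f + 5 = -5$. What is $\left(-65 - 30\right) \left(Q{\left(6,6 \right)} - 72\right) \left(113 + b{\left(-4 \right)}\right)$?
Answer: $\frac{7995390}{7} \approx 1.1422 \cdot 10^{6}$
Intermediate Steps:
$f = -10$ ($f = -5 - 5 = -10$)
$Q{\left(S,z \right)} = \frac{S}{7}$
$b{\left(v \right)} = - 14 v$ ($b{\left(v \right)} = v \left(-4 - 10\right) = v \left(-14\right) = - 14 v$)
$\left(-65 - 30\right) \left(Q{\left(6,6 \right)} - 72\right) \left(113 + b{\left(-4 \right)}\right) = \left(-65 - 30\right) \left(\frac{1}{7} \cdot 6 - 72\right) \left(113 - -56\right) = - 95 \left(\frac{6}{7} - 72\right) \left(113 + 56\right) = \left(-95\right) \left(- \frac{498}{7}\right) 169 = \frac{47310}{7} \cdot 169 = \frac{7995390}{7}$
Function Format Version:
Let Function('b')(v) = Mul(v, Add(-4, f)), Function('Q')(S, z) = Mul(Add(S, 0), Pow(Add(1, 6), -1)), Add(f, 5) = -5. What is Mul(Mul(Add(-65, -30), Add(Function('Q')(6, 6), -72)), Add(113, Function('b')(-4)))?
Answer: Rational(7995390, 7) ≈ 1.1422e+6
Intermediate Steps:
f = -10 (f = Add(-5, -5) = -10)
Function('Q')(S, z) = Mul(Rational(1, 7), S) (Function('Q')(S, z) = Mul(S, Pow(7, -1)) = Mul(S, Rational(1, 7)) = Mul(Rational(1, 7), S))
Function('b')(v) = Mul(-14, v) (Function('b')(v) = Mul(v, Add(-4, -10)) = Mul(v, -14) = Mul(-14, v))
Mul(Mul(Add(-65, -30), Add(Function('Q')(6, 6), -72)), Add(113, Function('b')(-4))) = Mul(Mul(Add(-65, -30), Add(Mul(Rational(1, 7), 6), -72)), Add(113, Mul(-14, -4))) = Mul(Mul(-95, Add(Rational(6, 7), -72)), Add(113, 56)) = Mul(Mul(-95, Rational(-498, 7)), 169) = Mul(Rational(47310, 7), 169) = Rational(7995390, 7)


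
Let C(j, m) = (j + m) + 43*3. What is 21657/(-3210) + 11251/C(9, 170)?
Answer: 4907559/164780 ≈ 29.783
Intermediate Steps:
C(j, m) = 129 + j + m (C(j, m) = (j + m) + 129 = 129 + j + m)
21657/(-3210) + 11251/C(9, 170) = 21657/(-3210) + 11251/(129 + 9 + 170) = 21657*(-1/3210) + 11251/308 = -7219/1070 + 11251*(1/308) = -7219/1070 + 11251/308 = 4907559/164780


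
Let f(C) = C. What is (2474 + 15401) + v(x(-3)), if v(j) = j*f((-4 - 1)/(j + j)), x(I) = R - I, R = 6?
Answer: 35745/2 ≈ 17873.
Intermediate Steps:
x(I) = 6 - I
v(j) = -5/2 (v(j) = j*((-4 - 1)/(j + j)) = j*(-5*1/(2*j)) = j*(-5/(2*j)) = -5/2)
(2474 + 15401) + v(x(-3)) = (2474 + 15401) - 5/2 = 17875 - 5/2 = 35745/2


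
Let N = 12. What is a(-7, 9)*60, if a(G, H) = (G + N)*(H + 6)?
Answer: 4500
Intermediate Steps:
a(G, H) = (6 + H)*(12 + G) (a(G, H) = (G + 12)*(H + 6) = (12 + G)*(6 + H) = (6 + H)*(12 + G))
a(-7, 9)*60 = (72 + 6*(-7) + 12*9 - 7*9)*60 = (72 - 42 + 108 - 63)*60 = 75*60 = 4500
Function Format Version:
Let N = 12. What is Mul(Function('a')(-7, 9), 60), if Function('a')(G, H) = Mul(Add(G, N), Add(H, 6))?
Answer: 4500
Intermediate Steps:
Function('a')(G, H) = Mul(Add(6, H), Add(12, G)) (Function('a')(G, H) = Mul(Add(G, 12), Add(H, 6)) = Mul(Add(12, G), Add(6, H)) = Mul(Add(6, H), Add(12, G)))
Mul(Function('a')(-7, 9), 60) = Mul(Add(72, Mul(6, -7), Mul(12, 9), Mul(-7, 9)), 60) = Mul(Add(72, -42, 108, -63), 60) = Mul(75, 60) = 4500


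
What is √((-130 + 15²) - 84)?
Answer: √11 ≈ 3.3166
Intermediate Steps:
√((-130 + 15²) - 84) = √((-130 + 225) - 84) = √(95 - 84) = √11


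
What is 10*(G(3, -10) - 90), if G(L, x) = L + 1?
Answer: -860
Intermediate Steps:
G(L, x) = 1 + L
10*(G(3, -10) - 90) = 10*((1 + 3) - 90) = 10*(4 - 90) = 10*(-86) = -860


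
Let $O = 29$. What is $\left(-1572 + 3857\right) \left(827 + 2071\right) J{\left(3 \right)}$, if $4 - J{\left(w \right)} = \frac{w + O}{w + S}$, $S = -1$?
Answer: $-79463160$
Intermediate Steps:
$J{\left(w \right)} = 4 - \frac{29 + w}{-1 + w}$ ($J{\left(w \right)} = 4 - \frac{w + 29}{w - 1} = 4 - \frac{29 + w}{-1 + w}$)
$\left(-1572 + 3857\right) \left(827 + 2071\right) J{\left(3 \right)} = \left(-1572 + 3857\right) \left(827 + 2071\right) \frac{3 \left(-11 + 3\right)}{-1 + 3} = 2285 \cdot 2898 \cdot 3 \cdot \frac{1}{2} \left(-8\right) = 6621930 \cdot 3 \cdot \frac{1}{2} \left(-8\right) = 6621930 \left(-12\right) = -79463160$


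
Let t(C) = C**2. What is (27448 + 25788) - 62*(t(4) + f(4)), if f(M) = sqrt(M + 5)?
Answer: 52058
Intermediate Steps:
f(M) = sqrt(5 + M)
(27448 + 25788) - 62*(t(4) + f(4)) = (27448 + 25788) - 62*(4**2 + sqrt(5 + 4)) = 53236 - 62*(16 + sqrt(9)) = 53236 - 62*(16 + 3) = 53236 - 62*19 = 53236 - 1178 = 52058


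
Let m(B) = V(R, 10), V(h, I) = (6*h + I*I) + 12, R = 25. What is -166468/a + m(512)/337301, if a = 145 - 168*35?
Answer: 56151325438/1934421235 ≈ 29.027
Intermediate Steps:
a = -5735 (a = 145 - 5880 = -5735)
V(h, I) = 12 + I² + 6*h (V(h, I) = (6*h + I²) + 12 = (I² + 6*h) + 12 = 12 + I² + 6*h)
m(B) = 262 (m(B) = 12 + 10² + 6*25 = 12 + 100 + 150 = 262)
-166468/a + m(512)/337301 = -166468/(-5735) + 262/337301 = -166468*(-1/5735) + 262*(1/337301) = 166468/5735 + 262/337301 = 56151325438/1934421235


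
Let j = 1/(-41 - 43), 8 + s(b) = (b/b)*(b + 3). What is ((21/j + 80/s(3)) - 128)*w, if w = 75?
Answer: -144900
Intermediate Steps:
s(b) = -5 + b (s(b) = -8 + (b/b)*(b + 3) = -8 + 1*(3 + b) = -8 + (3 + b) = -5 + b)
j = -1/84 (j = 1/(-84) = -1/84 ≈ -0.011905)
((21/j + 80/s(3)) - 128)*w = ((21/(-1/84) + 80/(-5 + 3)) - 128)*75 = ((21*(-84) + 80/(-2)) - 128)*75 = ((-1764 + 80*(-½)) - 128)*75 = ((-1764 - 40) - 128)*75 = (-1804 - 128)*75 = -1932*75 = -144900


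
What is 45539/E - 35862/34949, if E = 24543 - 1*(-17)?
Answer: 710771791/858347440 ≈ 0.82807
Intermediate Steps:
E = 24560 (E = 24543 + 17 = 24560)
45539/E - 35862/34949 = 45539/24560 - 35862/34949 = 710771791/858347440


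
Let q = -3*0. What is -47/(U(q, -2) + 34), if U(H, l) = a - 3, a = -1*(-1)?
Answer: -47/32 ≈ -1.4688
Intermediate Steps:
q = 0
a = 1
U(H, l) = -2 (U(H, l) = 1 - 3 = -2)
-47/(U(q, -2) + 34) = -47/(-2 + 34) = -47/32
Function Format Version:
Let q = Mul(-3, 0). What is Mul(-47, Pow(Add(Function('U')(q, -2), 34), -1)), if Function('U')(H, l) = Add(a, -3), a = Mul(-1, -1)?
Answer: Rational(-47, 32) ≈ -1.4688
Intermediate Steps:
q = 0
a = 1
Function('U')(H, l) = -2 (Function('U')(H, l) = Add(1, -3) = -2)
Mul(-47, Pow(Add(Function('U')(q, -2), 34), -1)) = Mul(-47, Pow(Add(-2, 34), -1)) = Mul(-47, Pow(32, -1)) = Mul(-47, Rational(1, 32)) = Rational(-47, 32)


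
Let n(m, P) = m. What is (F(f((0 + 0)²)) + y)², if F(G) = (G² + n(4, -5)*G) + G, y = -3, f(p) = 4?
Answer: 1089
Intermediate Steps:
F(G) = G² + 5*G (F(G) = (G² + 4*G) + G = G² + 5*G)
(F(f((0 + 0)²)) + y)² = (4*(5 + 4) - 3)² = (4*9 - 3)² = (36 - 3)² = 33² = 1089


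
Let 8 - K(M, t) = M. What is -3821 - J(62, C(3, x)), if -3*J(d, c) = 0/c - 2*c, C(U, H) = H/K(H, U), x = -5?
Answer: -149009/39 ≈ -3820.7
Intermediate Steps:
K(M, t) = 8 - M
C(U, H) = H/(8 - H)
J(d, c) = 2*c/3 (J(d, c) = -(0/c - 2*c)/3 = -(0 - 2*c)/3 = -(-2)*c/3 = 2*c/3)
-3821 - J(62, C(3, x)) = -3821 - 2*(-1*(-5)/(-8 - 5))/3 = -3821 - 2*(-1*(-5)/(-13))/3 = -3821 - 2*(-1*(-5)*(-1/13))/3 = -3821 - 2*(-5)/(3*13) = -3821 - 1*(-10/39) = -3821 + 10/39 = -149009/39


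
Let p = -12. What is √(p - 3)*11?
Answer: 11*I*√15 ≈ 42.603*I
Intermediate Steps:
√(p - 3)*11 = √(-12 - 3)*11 = √(-15)*11 = (I*√15)*11 = 11*I*√15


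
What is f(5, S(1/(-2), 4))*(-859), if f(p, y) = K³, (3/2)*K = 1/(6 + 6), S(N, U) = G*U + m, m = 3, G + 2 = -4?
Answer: -859/5832 ≈ -0.14729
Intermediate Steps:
G = -6 (G = -2 - 4 = -6)
S(N, U) = 3 - 6*U (S(N, U) = -6*U + 3 = 3 - 6*U)
K = 1/18 (K = 2/(3*(6 + 6)) = (⅔)/12 = (⅔)*(1/12) = 1/18 ≈ 0.055556)
f(p, y) = 1/5832 (f(p, y) = (1/18)³ = 1/5832)
f(5, S(1/(-2), 4))*(-859) = (1/5832)*(-859) = -859/5832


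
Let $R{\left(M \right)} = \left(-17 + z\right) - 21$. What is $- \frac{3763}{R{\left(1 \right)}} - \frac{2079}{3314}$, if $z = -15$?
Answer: $\frac{233215}{3314} \approx 70.373$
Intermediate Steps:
$R{\left(M \right)} = -53$ ($R{\left(M \right)} = \left(-17 - 15\right) - 21 = -32 - 21 = -53$)
$- \frac{3763}{R{\left(1 \right)}} - \frac{2079}{3314} = - \frac{3763}{-53} - \frac{2079}{3314} = \left(-3763\right) \left(- \frac{1}{53}\right) - \frac{2079}{3314} = 71 - \frac{2079}{3314} = \frac{233215}{3314}$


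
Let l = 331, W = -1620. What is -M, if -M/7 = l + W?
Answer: -9023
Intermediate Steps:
M = 9023 (M = -7*(331 - 1620) = -7*(-1289) = 9023)
-M = -1*9023 = -9023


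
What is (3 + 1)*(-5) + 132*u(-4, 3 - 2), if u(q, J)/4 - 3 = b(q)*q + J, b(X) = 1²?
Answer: -20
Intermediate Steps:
b(X) = 1
u(q, J) = 12 + 4*J + 4*q (u(q, J) = 12 + 4*(1*q + J) = 12 + 4*(q + J) = 12 + 4*(J + q) = 12 + (4*J + 4*q) = 12 + 4*J + 4*q)
(3 + 1)*(-5) + 132*u(-4, 3 - 2) = (3 + 1)*(-5) + 132*(12 + 4*(3 - 2) + 4*(-4)) = 4*(-5) + 132*(12 + 4*1 - 16) = -20 + 132*(12 + 4 - 16) = -20 + 132*0 = -20 + 0 = -20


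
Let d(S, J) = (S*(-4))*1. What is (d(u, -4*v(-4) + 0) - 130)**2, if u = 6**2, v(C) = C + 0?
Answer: 75076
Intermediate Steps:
v(C) = C
u = 36
d(S, J) = -4*S (d(S, J) = -4*S*1 = -4*S)
(d(u, -4*v(-4) + 0) - 130)**2 = (-4*36 - 130)**2 = (-144 - 130)**2 = (-274)**2 = 75076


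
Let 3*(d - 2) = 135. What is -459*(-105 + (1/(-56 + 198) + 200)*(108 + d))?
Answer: -2013745455/142 ≈ -1.4181e+7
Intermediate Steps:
d = 47 (d = 2 + (⅓)*135 = 2 + 45 = 47)
-459*(-105 + (1/(-56 + 198) + 200)*(108 + d)) = -459*(-105 + (1/(-56 + 198) + 200)*(108 + 47)) = -459*(-105 + (1/142 + 200)*155) = -459*(-105 + (28401/142)*155) = -459*(-105 + 4402155/142) = -459*4387245/142 = -2013745455/142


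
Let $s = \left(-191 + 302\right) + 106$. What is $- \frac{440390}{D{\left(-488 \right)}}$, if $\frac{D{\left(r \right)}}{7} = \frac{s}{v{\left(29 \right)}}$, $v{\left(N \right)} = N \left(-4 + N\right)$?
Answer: $- \frac{319282750}{1519} \approx -2.1019 \cdot 10^{5}$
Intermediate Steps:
$s = 217$ ($s = 111 + 106 = 217$)
$D{\left(r \right)} = \frac{1519}{725}$ ($D{\left(r \right)} = 7 \frac{217}{29 \left(-4 + 29\right)} = 7 \frac{217}{29 \cdot 25} = 7 \cdot \frac{217}{725} = \frac{1519}{725}$)
$- \frac{440390}{D{\left(-488 \right)}} = - \frac{440390}{\frac{1519}{725}} = \left(-440390\right) \frac{725}{1519} = - \frac{319282750}{1519}$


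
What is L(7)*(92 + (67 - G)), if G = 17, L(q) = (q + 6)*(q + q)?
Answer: 25844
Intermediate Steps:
L(q) = 2*q*(6 + q) (L(q) = (6 + q)*(2*q) = 2*q*(6 + q))
L(7)*(92 + (67 - G)) = (2*7*(6 + 7))*(92 + (67 - 1*17)) = (2*7*13)*(92 + (67 - 17)) = 182*(92 + 50) = 182*142 = 25844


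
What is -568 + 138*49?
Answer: 6194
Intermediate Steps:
-568 + 138*49 = -568 + 6762 = 6194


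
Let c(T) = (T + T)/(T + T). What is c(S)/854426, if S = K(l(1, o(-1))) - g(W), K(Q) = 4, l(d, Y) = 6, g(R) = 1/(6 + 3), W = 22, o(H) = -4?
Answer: 1/854426 ≈ 1.1704e-6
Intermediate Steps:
g(R) = 1/9
S = 35/9 (S = 4 - 1*1/9 = 4 - 1/9 = 35/9 ≈ 3.8889)
c(T) = 1 (c(T) = (2*T)/((2*T)) = (2*T)*(1/(2*T)) = 1)
c(S)/854426 = 1/854426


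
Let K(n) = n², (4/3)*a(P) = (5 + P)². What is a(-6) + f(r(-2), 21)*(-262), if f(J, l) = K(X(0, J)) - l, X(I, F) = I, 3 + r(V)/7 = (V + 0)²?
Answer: 22011/4 ≈ 5502.8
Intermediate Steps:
r(V) = -21 + 7*V² (r(V) = -21 + 7*(V + 0)² = -21 + 7*V²)
a(P) = 3*(5 + P)²/4
f(J, l) = -l (f(J, l) = 0² - l = 0 - l = -l)
a(-6) + f(r(-2), 21)*(-262) = 3*(5 - 6)²/4 - 1*21*(-262) = (¾)*(-1)² - 21*(-262) = (¾)*1 + 5502 = ¾ + 5502 = 22011/4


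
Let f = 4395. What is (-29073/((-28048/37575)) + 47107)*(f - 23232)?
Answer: -45466398065907/28048 ≈ -1.6210e+9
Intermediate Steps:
(-29073/((-28048/37575)) + 47107)*(f - 23232) = (-29073/((-28048/37575)) + 47107)*(4395 - 23232) = (-29073/((-28048*1/37575)) + 47107)*(-18837) = (-29073/(-28048/37575) + 47107)*(-18837) = (-29073*(-37575/28048) + 47107)*(-18837) = (1092417975/28048 + 47107)*(-18837) = (2413675111/28048)*(-18837) = -45466398065907/28048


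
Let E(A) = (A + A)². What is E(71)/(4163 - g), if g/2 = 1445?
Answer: 20164/1273 ≈ 15.840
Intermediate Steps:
g = 2890 (g = 2*1445 = 2890)
E(A) = 4*A² (E(A) = (2*A)² = 4*A²)
E(71)/(4163 - g) = (4*71²)/(4163 - 1*2890) = (4*5041)/(4163 - 2890) = 20164/1273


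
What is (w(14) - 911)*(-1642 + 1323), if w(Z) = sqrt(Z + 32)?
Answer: 290609 - 319*sqrt(46) ≈ 2.8845e+5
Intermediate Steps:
w(Z) = sqrt(32 + Z)
(w(14) - 911)*(-1642 + 1323) = (sqrt(32 + 14) - 911)*(-1642 + 1323) = (sqrt(46) - 911)*(-319) = (-911 + sqrt(46))*(-319) = 290609 - 319*sqrt(46)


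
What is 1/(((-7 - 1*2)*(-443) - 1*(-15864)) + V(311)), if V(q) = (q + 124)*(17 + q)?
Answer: 1/162531 ≈ 6.1527e-6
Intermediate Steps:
V(q) = (17 + q)*(124 + q) (V(q) = (124 + q)*(17 + q) = (17 + q)*(124 + q))
1/(((-7 - 1*2)*(-443) - 1*(-15864)) + V(311)) = 1/(((-7 - 1*2)*(-443) - 1*(-15864)) + (2108 + 311**2 + 141*311)) = 1/(((-7 - 2)*(-443) + 15864) + (2108 + 96721 + 43851)) = 1/((-9*(-443) + 15864) + 142680) = 1/((3987 + 15864) + 142680) = 1/(19851 + 142680) = 1/162531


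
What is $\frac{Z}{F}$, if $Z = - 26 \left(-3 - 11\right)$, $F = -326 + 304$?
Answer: $- \frac{182}{11} \approx -16.545$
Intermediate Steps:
$F = -22$
$Z = 364$ ($Z = - 26 \left(-3 - 11\right) = \left(-26\right) \left(-14\right) = 364$)
$\frac{Z}{F} = \frac{364}{-22} = 364 \left(- \frac{1}{22}\right) = - \frac{182}{11}$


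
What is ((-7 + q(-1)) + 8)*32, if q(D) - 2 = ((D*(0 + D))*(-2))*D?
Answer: 160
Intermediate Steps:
q(D) = 2 - 2*D**3 (q(D) = 2 + ((D*(0 + D))*(-2))*D = 2 + ((D*D)*(-2))*D = 2 + (D**2*(-2))*D = 2 + (-2*D**2)*D = 2 - 2*D**3)
((-7 + q(-1)) + 8)*32 = ((-7 + (2 - 2*(-1)**3)) + 8)*32 = ((-7 + (2 - 2*(-1))) + 8)*32 = ((-7 + (2 + 2)) + 8)*32 = ((-7 + 4) + 8)*32 = (-3 + 8)*32 = 5*32 = 160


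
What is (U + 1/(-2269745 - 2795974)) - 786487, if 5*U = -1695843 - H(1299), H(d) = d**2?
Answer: -37059174108206/25328595 ≈ -1.4631e+6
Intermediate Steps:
U = -3383244/5 (U = (-1695843 - 1*1299**2)/5 = (-1695843 - 1*1687401)/5 = (-1695843 - 1687401)/5 = (1/5)*(-3383244) = -3383244/5 ≈ -6.7665e+5)
(U + 1/(-2269745 - 2795974)) - 786487 = (-3383244/5 + 1/(-2269745 - 2795974)) - 786487 = (-3383244/5 + 1/(-5065719)) - 786487 = (-3383244/5 - 1/5065719) - 786487 = -17138563412441/25328595 - 786487 = -37059174108206/25328595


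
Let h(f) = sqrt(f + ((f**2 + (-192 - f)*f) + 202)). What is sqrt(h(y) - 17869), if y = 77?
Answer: sqrt(-17869 + I*sqrt(14505)) ≈ 0.4505 + 133.68*I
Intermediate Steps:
h(f) = sqrt(202 + f + f**2 + f*(-192 - f)) (h(f) = sqrt(f + ((f**2 + f*(-192 - f)) + 202)) = sqrt(f + (202 + f**2 + f*(-192 - f))) = sqrt(202 + f + f**2 + f*(-192 - f)))
sqrt(h(y) - 17869) = sqrt(sqrt(202 - 191*77) - 17869) = sqrt(sqrt(202 - 14707) - 17869) = sqrt(sqrt(-14505) - 17869) = sqrt(I*sqrt(14505) - 17869) = sqrt(-17869 + I*sqrt(14505))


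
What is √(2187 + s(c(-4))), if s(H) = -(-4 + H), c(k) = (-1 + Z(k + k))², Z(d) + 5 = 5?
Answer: √2190 ≈ 46.797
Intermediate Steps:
Z(d) = 0 (Z(d) = -5 + 5 = 0)
c(k) = 1 (c(k) = (-1 + 0)² = (-1)² = 1)
s(H) = 4 - H
√(2187 + s(c(-4))) = √(2187 + (4 - 1*1)) = √(2187 + (4 - 1)) = √(2187 + 3) = √2190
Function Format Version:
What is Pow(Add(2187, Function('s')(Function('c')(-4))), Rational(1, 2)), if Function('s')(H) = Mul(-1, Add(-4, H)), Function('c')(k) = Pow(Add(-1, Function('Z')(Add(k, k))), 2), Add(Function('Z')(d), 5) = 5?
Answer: Pow(2190, Rational(1, 2)) ≈ 46.797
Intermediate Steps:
Function('Z')(d) = 0 (Function('Z')(d) = Add(-5, 5) = 0)
Function('c')(k) = 1 (Function('c')(k) = Pow(Add(-1, 0), 2) = Pow(-1, 2) = 1)
Function('s')(H) = Add(4, Mul(-1, H))
Pow(Add(2187, Function('s')(Function('c')(-4))), Rational(1, 2)) = Pow(Add(2187, Add(4, Mul(-1, 1))), Rational(1, 2)) = Pow(Add(2187, Add(4, -1)), Rational(1, 2)) = Pow(Add(2187, 3), Rational(1, 2)) = Pow(2190, Rational(1, 2))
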